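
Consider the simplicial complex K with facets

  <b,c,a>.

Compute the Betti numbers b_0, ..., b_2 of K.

Take the total order a < b < c on the vertex set. Then K (dimension 2) consists of the simplices:

  0-simplices (3): a, b, c
  1-simplices (3): ab, ac, bc
  2-simplices (1): abc

so the chain groups are C_0 ≅ Z^3, C_1 ≅ Z^3, C_2 ≅ Z^1.

The boundary map ∂_1: C_1 → C_0 is given by ∂[p,q] = [q] − [p].
The resulting 3×3 matrix has rank 2, and its Smith normal form has invariant factors (1,1).

The boundary map ∂_2: C_2 → C_1 acts by ∂[p,q,r] = [q,r] − [p,r] + [p,q]. For instance
  ∂abc = bc − ac + ab.
The resulting 3×1 matrix has rank 1, and its Smith normal form has invariant factors (1).

Computing H_k = (kernel of ∂_k) / (image of ∂_{k+1}):

  H_0: rank C_0 − rank ∂_1 = 3 − 2 = 1, and the invariant factors of ∂_1 are all 1, so H_0 = Z.
  H_1: rank ker ∂_1 − rank ∂_2 = (3 − 2) − 1 = 0, and the invariant factors of ∂_2 are all 1, so H_1 = 0.
  H_2: rank ker ∂_2 − rank ∂_3 = (1 − 1) − 0 = 0, and there is no ∂_3, so H_2 = 0.

Hence the Betti numbers are b_0 = 1, b_1 = 0, b_2 = 0.

b_0 = 1, b_1 = 0, b_2 = 0.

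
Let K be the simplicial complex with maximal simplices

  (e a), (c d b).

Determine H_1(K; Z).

H_1 ≅ 0.

Take the total order a < b < c < d < e on the vertex set. Then K (dimension 2) consists of the simplices:

  0-simplices (5): a, b, c, d, e
  1-simplices (4): ae, bc, bd, cd
  2-simplices (1): bcd

so the chain groups are C_0 ≅ Z^5, C_1 ≅ Z^4, C_2 ≅ Z^1.

The boundary map ∂_1: C_1 → C_0 sends each edge [p,q] (with p < q) to q − p.
As a 5×4 matrix over Z this has rank 3, with invariant factors (1,1,1).

∂_2: C_2 → C_1 acts by ∂[p,q,r] = [q,r] − [p,r] + [p,q]. For instance
  ∂bcd = cd − bd + bc.
The 4×1 boundary matrix has rank 1 and Smith normal form diag(1).

Reading off H_k = ker ∂_k / im ∂_{k+1}:

  H_1: rank ker ∂_1 − rank ∂_2 = (4 − 3) − 1 = 0, and the invariant factors of ∂_2 are all 1, so H_1 = 0.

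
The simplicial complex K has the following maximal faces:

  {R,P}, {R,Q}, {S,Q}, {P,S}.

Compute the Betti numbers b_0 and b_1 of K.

Order the vertices as P < Q < R < S. Listing each simplex with vertices in this order, K has dimension 1 with simplices:

  0-simplices (4): P, Q, R, S
  1-simplices (4): PR, PS, QR, QS

Hence C_0 ≅ Z^4, C_1 ≅ Z^4.

∂_1: C_1 → C_0 is given by ∂[p,q] = [q] − [p].
This gives a 4×4 integer matrix of rank 3; reducing to Smith normal form yields diagonal entries (1,1,1).

Reading off H_k = ker ∂_k / im ∂_{k+1}:

  H_0: rank C_0 − rank ∂_1 = 4 − 3 = 1, and the invariant factors of ∂_1 are all 1, so H_0 ≅ Z.
  H_1: rank ker ∂_1 − rank ∂_2 = (4 − 3) − 0 = 1, and there is no ∂_2, so H_1 ≅ Z.

Hence the Betti numbers are b_0 = 1, b_1 = 1.

b_0 = 1, b_1 = 1.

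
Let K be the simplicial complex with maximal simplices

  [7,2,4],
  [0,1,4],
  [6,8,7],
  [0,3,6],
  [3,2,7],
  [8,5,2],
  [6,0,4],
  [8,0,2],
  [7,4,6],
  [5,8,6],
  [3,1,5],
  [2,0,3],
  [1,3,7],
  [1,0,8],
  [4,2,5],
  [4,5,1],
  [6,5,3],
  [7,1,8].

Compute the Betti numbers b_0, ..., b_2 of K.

We work with the vertex ordering 0 < 1 < 2 < 3 < 4 < 5 < 6 < 7 < 8. The simplices of K, each written with vertices in increasing order, are:

  0-simplices (9): [0], [1], [2], [3], [4], [5], [6], [7], [8]
  1-simplices (27): (27 of them)
  2-simplices (18): [0,1,4], [0,1,8], [0,2,3], [0,2,8], [0,3,6], [0,4,6], [1,3,5], [1,3,7], [1,4,5], [1,7,8], [2,3,7], [2,4,5], [2,4,7], [2,5,8], [3,5,6], [4,6,7], [5,6,8], [6,7,8]

Hence C_0 ≅ Z^9, C_1 ≅ Z^27, C_2 ≅ Z^18.

The boundary map ∂_1: C_1 → C_0 sends each edge [p,q] (with p < q) to q − p. For instance
  ∂[0,2] = [2] − [0].
As a 9×27 matrix over Z this has rank 8, with invariant factors (1,1,1,1,1,1,1,1).

The boundary map ∂_2: C_2 → C_1 sends each 2-simplex [p,q,r] to [q,r] − [p,r] + [p,q]. For instance
  ∂[0,2,3] = [2,3] − [0,3] + [0,2],
  ∂[0,3,6] = [3,6] − [0,6] + [0,3].
This gives a 27×18 integer matrix of rank 17; reducing to Smith normal form yields diagonal entries (1,1,1,1,1,1,1,1,1,1,1,1,1,1,1,1,1).

Reading off H_k = ker ∂_k / im ∂_{k+1}:

  H_0: rank C_0 − rank ∂_1 = 9 − 8 = 1, and the invariant factors of ∂_1 are all 1, so H_0 ≅ Z.
  H_1: rank ker ∂_1 − rank ∂_2 = (27 − 8) − 17 = 2, and the invariant factors of ∂_2 are all 1, so H_1 ≅ Z^2.
  H_2: rank ker ∂_2 − rank ∂_3 = (18 − 17) − 0 = 1, and there is no ∂_3, so H_2 ≅ Z.

As a check, the Euler characteristic is 9 − 27 + 18 = 0, which agrees with 1 − 2 + 1 = 0.

Hence the Betti numbers are b_0 = 1, b_1 = 2, b_2 = 1.

b_0 = 1, b_1 = 2, b_2 = 1.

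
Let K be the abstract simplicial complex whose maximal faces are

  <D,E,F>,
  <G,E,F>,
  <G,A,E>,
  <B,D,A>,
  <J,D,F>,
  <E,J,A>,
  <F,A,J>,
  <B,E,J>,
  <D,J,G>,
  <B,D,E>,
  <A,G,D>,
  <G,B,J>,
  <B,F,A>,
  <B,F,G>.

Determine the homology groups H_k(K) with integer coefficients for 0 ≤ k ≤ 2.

Take the total order A < B < D < E < F < G < J on the vertex set. Then K (dimension 2) consists of the simplices:

  0-simplices (7): A, B, D, E, F, G, J
  1-simplices (21): AB, AD, AE, AF, AG, AJ, BD, BE, BF, BG, BJ, DE, DF, DG, DJ, EF, EG, EJ, FG, FJ, GJ
  2-simplices (14): ABD, ABF, ADG, AEG, AEJ, AFJ, BDE, BEJ, BFG, BGJ, DEF, DFJ, DGJ, EFG

so the chain groups are C_0 ≅ Z^7, C_1 ≅ Z^21, C_2 ≅ Z^14.

The boundary map ∂_1: C_1 → C_0 maps an edge to its endpoints' difference, ∂[p,q] = q − p. For instance
  ∂DJ = J − D.
As a 7×21 matrix over Z this has rank 6, with invariant factors (1,1,1,1,1,1).

∂_2: C_2 → C_1 maps a triangle to the signed sum of its edges. For instance
  ∂DGJ = GJ − DJ + DG,
  ∂ABD = BD − AD + AB.
The resulting 21×14 matrix has rank 13, and its Smith normal form has invariant factors (1,1,1,1,1,1,1,1,1,1,1,1,1).

From H_k ≅ ker(∂_k) / im(∂_{k+1}) we obtain:

  H_0: rank C_0 − rank ∂_1 = 7 − 6 = 1, and the invariant factors of ∂_1 are all 1, so H_0 = Z.
  H_1: rank ker ∂_1 − rank ∂_2 = (21 − 6) − 13 = 2, and the invariant factors of ∂_2 are all 1, so H_1 = Z^2.
  H_2: rank ker ∂_2 − rank ∂_3 = (14 − 13) − 0 = 1, and there is no ∂_3, so H_2 = Z.

As a check, the Euler characteristic is 7 − 21 + 14 = 0, which agrees with 1 − 2 + 1 = 0.
(K is a triangulation of the torus T^2.)

H_0 = Z,  H_1 = Z^2,  H_2 = Z.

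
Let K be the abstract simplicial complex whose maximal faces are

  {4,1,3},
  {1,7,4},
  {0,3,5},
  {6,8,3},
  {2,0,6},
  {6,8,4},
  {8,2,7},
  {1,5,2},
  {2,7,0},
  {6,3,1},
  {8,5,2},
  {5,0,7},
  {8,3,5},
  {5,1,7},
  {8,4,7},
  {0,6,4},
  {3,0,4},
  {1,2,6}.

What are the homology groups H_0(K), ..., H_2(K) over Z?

K has 9 vertices, 27 edges, 18 triangles.
rank ∂_0 = 0, rank ∂_1 = 8 ⇒ b_0 = 9 − 0 − 8 = 1; all invariant factors of ∂_1 are 1 so no torsion. So H_0 = Z.
rank ∂_1 = 8, rank ∂_2 = 18 ⇒ b_1 = 27 − 8 − 18 = 1; ∂_2 has invariant factor(s) [2] giving torsion. So H_1 = Z ⊕ Z/2Z.
rank ∂_2 = 18, rank ∂_3 = 0 ⇒ b_2 = 18 − 18 − 0 = 0. So H_2 = 0.

H_0 ≅ Z,  H_1 ≅ Z ⊕ Z/2Z,  H_2 = 0.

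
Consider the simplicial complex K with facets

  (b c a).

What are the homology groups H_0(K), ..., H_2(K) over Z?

Order the vertices as a < b < c. Listing each simplex with vertices in this order, K has dimension 2 with simplices:

  0-simplices (3): a, b, c
  1-simplices (3): ab, ac, bc
  2-simplices (1): abc

Hence C_0 ≅ Z^3, C_1 ≅ Z^3, C_2 ≅ Z^1.

∂_1: C_1 → C_0 sends each edge [p,q] (with p < q) to q − p.
As a 3×3 matrix over Z this has rank 2, with invariant factors (1,1).

Boundary ∂_2: C_2 → C_1 acts by ∂[p,q,r] = [q,r] − [p,r] + [p,q]. For instance
  ∂abc = bc − ac + ab.
The 3×1 boundary matrix has rank 1 and Smith normal form diag(1).

From H_k ≅ ker(∂_k) / im(∂_{k+1}) we obtain:

  H_0: rank C_0 − rank ∂_1 = 3 − 2 = 1, and the invariant factors of ∂_1 are all 1, so H_0 = Z.
  H_1: rank ker ∂_1 − rank ∂_2 = (3 − 2) − 1 = 0, and the invariant factors of ∂_2 are all 1, so H_1 = 0.
  H_2: rank ker ∂_2 − rank ∂_3 = (1 − 1) − 0 = 0, and there is no ∂_3, so H_2 = 0.

H_0 = Z,  H_1 = 0,  H_2 = 0.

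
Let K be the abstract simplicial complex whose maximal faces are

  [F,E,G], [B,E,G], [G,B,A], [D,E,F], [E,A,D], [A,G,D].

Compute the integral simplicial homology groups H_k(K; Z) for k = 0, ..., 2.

H_0 ≅ Z,  H_1 ≅ Z,  H_2 = 0.

We work with the vertex ordering A < B < D < E < F < G. The simplices of K, each written with vertices in increasing order, are:

  0-simplices (6): A, B, D, E, F, G
  1-simplices (12): AB, AD, AE, AG, BE, BG, DE, DF, DG, EF, EG, FG
  2-simplices (6): ABG, ADE, ADG, BEG, DEF, EFG

Hence C_0 ≅ Z^6, C_1 ≅ Z^12, C_2 ≅ Z^6.

Boundary ∂_1: C_1 → C_0 sends each edge [p,q] (with p < q) to q − p. For instance
  ∂EF = F − E.
This gives a 6×12 integer matrix of rank 5; reducing to Smith normal form yields diagonal entries (1,1,1,1,1).

The boundary map ∂_2: C_2 → C_1 sends each 2-simplex [p,q,r] to [q,r] − [p,r] + [p,q]. For instance
  ∂ABG = BG − AG + AB,
  ∂BEG = EG − BG + BE.
This gives a 12×6 integer matrix of rank 6; reducing to Smith normal form yields diagonal entries (1,1,1,1,1,1).

Computing H_k = (kernel of ∂_k) / (image of ∂_{k+1}):

  H_0: rank C_0 − rank ∂_1 = 6 − 5 = 1, and the invariant factors of ∂_1 are all 1, so H_0 = Z.
  H_1: rank ker ∂_1 − rank ∂_2 = (12 − 5) − 6 = 1, and the invariant factors of ∂_2 are all 1, so H_1 = Z.
  H_2: rank ker ∂_2 − rank ∂_3 = (6 − 6) − 0 = 0, and there is no ∂_3, so H_2 = 0.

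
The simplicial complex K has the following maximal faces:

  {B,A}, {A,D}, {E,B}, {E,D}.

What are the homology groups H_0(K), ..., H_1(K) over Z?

Fix the vertex order A < B < D < E and write every simplex with vertices in increasing order. Then dim K = 1 and the simplices of K are:

  0-simplices (4): A, B, D, E
  1-simplices (4): AB, AD, BE, DE

Hence C_0 ≅ Z^4, C_1 ≅ Z^4.

The boundary map ∂_1: C_1 → C_0 maps an edge to its endpoints' difference, ∂[p,q] = q − p.
The 4×4 boundary matrix has rank 3 and Smith normal form diag(1,1,1).

From H_k ≅ ker(∂_k) / im(∂_{k+1}) we obtain:

  H_0: rank C_0 − rank ∂_1 = 4 − 3 = 1, and the invariant factors of ∂_1 are all 1, so H_0 ≅ Z.
  H_1: rank ker ∂_1 − rank ∂_2 = (4 − 3) − 0 = 1, and there is no ∂_2, so H_1 ≅ Z.

As a check, the Euler characteristic is 4 − 4 = 0, which agrees with 1 − 1 = 0.

H_0 ≅ Z,  H_1 ≅ Z.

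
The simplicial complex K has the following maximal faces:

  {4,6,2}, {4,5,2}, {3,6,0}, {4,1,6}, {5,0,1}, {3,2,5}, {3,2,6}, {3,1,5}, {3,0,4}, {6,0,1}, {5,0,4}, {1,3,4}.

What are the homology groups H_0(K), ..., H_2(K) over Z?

H_0 = Z,  H_1 = Z/2Z,  H_2 = 0.

Fix the vertex order 0 < 1 < 2 < 3 < 4 < 5 < 6 and write every simplex with vertices in increasing order. Then dim K = 2 and the simplices of K are:

  0-simplices (7): [0], [1], [2], [3], [4], [5], [6]
  1-simplices (18): [0,1], [0,3], [0,4], [0,5], [0,6], [1,3], [1,4], [1,5], [1,6], [2,3], [2,4], [2,5], [2,6], [3,4], [3,5], [3,6], [4,5], [4,6]
  2-simplices (12): [0,1,5], [0,1,6], [0,3,4], [0,3,6], [0,4,5], [1,3,4], [1,3,5], [1,4,6], [2,3,5], [2,3,6], [2,4,5], [2,4,6]

so the chain groups are C_0 ≅ Z^7, C_1 ≅ Z^18, C_2 ≅ Z^12.

The boundary map ∂_1: C_1 → C_0 sends each edge [p,q] (with p < q) to q − p.
The resulting 7×18 matrix has rank 6, and its Smith normal form has invariant factors (1,1,1,1,1,1).

Boundary ∂_2: C_2 → C_1 sends each 2-simplex [p,q,r] to [q,r] − [p,r] + [p,q]. For instance
  ∂[0,1,6] = [1,6] − [0,6] + [0,1],
  ∂[1,4,6] = [4,6] − [1,6] + [1,4].
The resulting 18×12 matrix has rank 12, and its Smith normal form has invariant factors (1,1,1,1,1,1,1,1,1,1,1,2).

Now H_k = ker ∂_k / im ∂_{k+1}, so:

  H_0: rank C_0 − rank ∂_1 = 7 − 6 = 1, and the invariant factors of ∂_1 are all 1, so H_0 = Z.
  H_1: rank ker ∂_1 − rank ∂_2 = (18 − 6) − 12 = 0, and ∂_2 has invariant factor 2 > 1, so H_1 = Z/2Z.
  H_2: rank ker ∂_2 − rank ∂_3 = (12 − 12) − 0 = 0, and there is no ∂_3, so H_2 = 0.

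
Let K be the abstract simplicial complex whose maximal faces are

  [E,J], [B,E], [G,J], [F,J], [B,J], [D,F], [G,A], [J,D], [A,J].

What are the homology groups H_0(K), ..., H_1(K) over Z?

Fix the vertex order A < B < D < E < F < G < J and write every simplex with vertices in increasing order. Then dim K = 1 and the simplices of K are:

  0-simplices (7): A, B, D, E, F, G, J
  1-simplices (9): AG, AJ, BE, BJ, DF, DJ, EJ, FJ, GJ

so the chain groups are C_0 ≅ Z^7, C_1 ≅ Z^9.

The boundary map ∂_1: C_1 → C_0 is given by ∂[p,q] = [q] − [p].
The resulting 7×9 matrix has rank 6, and its Smith normal form has invariant factors (1,1,1,1,1,1).

Now H_k = ker ∂_k / im ∂_{k+1}, so:

  H_0: rank C_0 − rank ∂_1 = 7 − 6 = 1, and the invariant factors of ∂_1 are all 1, so H_0 = Z.
  H_1: rank ker ∂_1 − rank ∂_2 = (9 − 6) − 0 = 3, and there is no ∂_2, so H_1 = Z^3.

As a check, the Euler characteristic is 7 − 9 = -2, which agrees with 1 − 3 = -2.

H_0 ≅ Z,  H_1 ≅ Z^3.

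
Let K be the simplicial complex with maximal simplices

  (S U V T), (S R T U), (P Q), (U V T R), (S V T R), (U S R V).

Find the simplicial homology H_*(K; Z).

H_0 = Z^2,  H_1 = 0,  H_2 = 0,  H_3 = Z.

Take the total order P < Q < R < S < T < U < V on the vertex set. Then K (dimension 3) consists of the simplices:

  0-simplices (7): P, Q, R, S, T, U, V
  1-simplices (11): PQ, RS, RT, RU, RV, ST, SU, SV, TU, TV, UV
  2-simplices (10): RST, RSU, RSV, RTU, RTV, RUV, STU, STV, SUV, TUV
  3-simplices (5): RSTU, RSTV, RSUV, RTUV, STUV

Hence C_0 ≅ Z^7, C_1 ≅ Z^11, C_2 ≅ Z^10, C_3 ≅ Z^5.

Boundary ∂_1: C_1 → C_0 sends each edge [p,q] (with p < q) to q − p. For instance
  ∂SV = V − S.
The 7×11 boundary matrix has rank 5 and Smith normal form diag(1,1,1,1,1).

∂_2: C_2 → C_1 acts by ∂[p,q,r] = [q,r] − [p,r] + [p,q]. For instance
  ∂RST = ST − RT + RS,
  ∂STV = TV − SV + ST.
This gives a 11×10 integer matrix of rank 6; reducing to Smith normal form yields diagonal entries (1,1,1,1,1,1).

Boundary ∂_3: C_3 → C_2 sends each 3-simplex σ to the alternating sum Σ_i (−1)^i (σ with its i-th vertex removed). For instance
  ∂RTUV = TUV − RUV + RTV − RTU,
  ∂STUV = TUV − SUV + STV − STU.
The resulting 10×5 matrix has rank 4, and its Smith normal form has invariant factors (1,1,1,1).

Reading off H_k = ker ∂_k / im ∂_{k+1}:

  H_0: rank C_0 − rank ∂_1 = 7 − 5 = 2, and the invariant factors of ∂_1 are all 1, so H_0 ≅ Z^2.
  H_1: rank ker ∂_1 − rank ∂_2 = (11 − 5) − 6 = 0, and the invariant factors of ∂_2 are all 1, so H_1 ≅ 0.
  H_2: rank ker ∂_2 − rank ∂_3 = (10 − 6) − 4 = 0, and the invariant factors of ∂_3 are all 1, so H_2 ≅ 0.
  H_3: rank ker ∂_3 − rank ∂_4 = (5 − 4) − 0 = 1, and there is no ∂_4, so H_3 ≅ Z.

As a check, the Euler characteristic is 7 − 11 + 10 − 5 = 1, which agrees with 2 − 0 + 0 − 1 = 1.
(K is a triangulation of the disjoint union of the 1-simplex and the 3-sphere S^3.)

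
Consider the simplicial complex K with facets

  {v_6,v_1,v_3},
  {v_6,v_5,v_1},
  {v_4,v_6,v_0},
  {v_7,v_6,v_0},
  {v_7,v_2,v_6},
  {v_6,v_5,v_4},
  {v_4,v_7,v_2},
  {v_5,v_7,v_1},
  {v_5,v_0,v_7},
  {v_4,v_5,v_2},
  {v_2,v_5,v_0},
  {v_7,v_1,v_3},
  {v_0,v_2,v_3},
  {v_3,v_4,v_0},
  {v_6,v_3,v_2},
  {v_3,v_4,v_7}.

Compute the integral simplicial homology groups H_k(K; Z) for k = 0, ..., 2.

H_0 = Z,  H_1 = Z^2,  H_2 = Z.

Fix the vertex order v_0 < v_1 < v_2 < v_3 < v_4 < v_5 < v_6 < v_7 and write every simplex with vertices in increasing order. Then dim K = 2 and the simplices of K are:

  0-simplices (8): [v_0], [v_1], [v_2], [v_3], [v_4], [v_5], [v_6], [v_7]
  1-simplices (24): (24 of them)
  2-simplices (16): (16 of them)

so the chain groups are C_0 ≅ Z^8, C_1 ≅ Z^24, C_2 ≅ Z^16.

∂_1: C_1 → C_0 is given by ∂[p,q] = [q] − [p].
This gives a 8×24 integer matrix of rank 7; reducing to Smith normal form yields diagonal entries (1,1,1,1,1,1,1).

∂_2: C_2 → C_1 acts by ∂[p,q,r] = [q,r] − [p,r] + [p,q]. For instance
  ∂[v_1,v_3,v_7] = [v_3,v_7] − [v_1,v_7] + [v_1,v_3],
  ∂[v_2,v_3,v_6] = [v_3,v_6] − [v_2,v_6] + [v_2,v_3].
As a 24×16 matrix over Z this has rank 15, with invariant factors (1,1,1,1,1,1,1,1,1,1,1,1,1,1,1).

From H_k ≅ ker(∂_k) / im(∂_{k+1}) we obtain:

  H_0: rank C_0 − rank ∂_1 = 8 − 7 = 1, and the invariant factors of ∂_1 are all 1, so H_0 ≅ Z.
  H_1: rank ker ∂_1 − rank ∂_2 = (24 − 7) − 15 = 2, and the invariant factors of ∂_2 are all 1, so H_1 ≅ Z^2.
  H_2: rank ker ∂_2 − rank ∂_3 = (16 − 15) − 0 = 1, and there is no ∂_3, so H_2 ≅ Z.

(K is a triangulation of the torus T^2.)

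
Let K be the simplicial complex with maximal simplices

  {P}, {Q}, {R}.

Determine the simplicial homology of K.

Order the vertices as P < Q < R. Listing each simplex with vertices in this order, K has dimension 0 with simplices:

  0-simplices (3): P, Q, R

so the chain groups are C_0 ≅ Z^3.

Now H_k = ker ∂_k / im ∂_{k+1}, so:

  H_0: rank C_0 − rank ∂_1 = 3 − 0 = 3, and there is no ∂_1, so H_0 = Z^3.

H_0 = Z^3.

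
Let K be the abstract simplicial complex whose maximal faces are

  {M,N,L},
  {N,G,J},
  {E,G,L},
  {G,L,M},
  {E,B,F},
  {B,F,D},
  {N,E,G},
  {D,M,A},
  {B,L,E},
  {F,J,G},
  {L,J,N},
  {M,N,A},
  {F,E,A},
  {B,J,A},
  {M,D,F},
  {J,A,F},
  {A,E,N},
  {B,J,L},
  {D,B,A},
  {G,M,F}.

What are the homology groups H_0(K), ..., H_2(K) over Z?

Take the total order A < B < D < E < F < G < J < L < M < N on the vertex set. Then K (dimension 2) consists of the simplices:

  0-simplices (10): A, B, D, E, F, G, J, L, M, N
  1-simplices (30): AB, AD, AE, AF, AJ, AM, AN, BD, BE, BF, BJ, BL, DF, DM, EF, EG, EL, EN, FG, FJ, FM, GJ, GL, GM, GN, JL, JN, LM, LN, MN
  2-simplices (20): ABD, ABJ, ADM, AEF, AEN, AFJ, AMN, BDF, BEF, BEL, BJL, DFM, EGL, EGN, FGJ, FGM, GJN, GLM, JLN, LMN

Hence C_0 ≅ Z^10, C_1 ≅ Z^30, C_2 ≅ Z^20.

The boundary map ∂_1: C_1 → C_0 maps an edge to its endpoints' difference, ∂[p,q] = q − p. For instance
  ∂JL = L − J.
As a 10×30 matrix over Z this has rank 9, with invariant factors (1,1,1,1,1,1,1,1,1).

∂_2: C_2 → C_1 maps a triangle to the signed sum of its edges. For instance
  ∂BEF = EF − BF + BE,
  ∂BEL = EL − BL + BE.
The 30×20 boundary matrix has rank 20 and Smith normal form diag(1,1,1,1,1,1,1,1,1,1,1,1,1,1,1,1,1,1,1,2).

From H_k ≅ ker(∂_k) / im(∂_{k+1}) we obtain:

  H_0: rank C_0 − rank ∂_1 = 10 − 9 = 1, and the invariant factors of ∂_1 are all 1, so H_0 = Z.
  H_1: rank ker ∂_1 − rank ∂_2 = (30 − 9) − 20 = 1, and ∂_2 has invariant factor 2 > 1, so H_1 = Z ⊕ Z/2.
  H_2: rank ker ∂_2 − rank ∂_3 = (20 − 20) − 0 = 0, and there is no ∂_3, so H_2 = 0.

(K is a triangulation of the Klein bottle.)

H_0 ≅ Z,  H_1 ≅ Z ⊕ Z/2,  H_2 = 0.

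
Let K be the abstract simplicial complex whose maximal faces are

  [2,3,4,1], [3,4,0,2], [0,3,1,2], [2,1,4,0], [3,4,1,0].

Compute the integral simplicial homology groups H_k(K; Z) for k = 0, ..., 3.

H_0 ≅ Z,  H_1 = 0,  H_2 = 0,  H_3 ≅ Z.

K has 5 vertices, 10 edges, 10 triangles, 5 3-simplices.
rank ∂_0 = 0, rank ∂_1 = 4 ⇒ b_0 = 5 − 0 − 4 = 1; all invariant factors of ∂_1 are 1 so no torsion. So H_0 = Z.
rank ∂_1 = 4, rank ∂_2 = 6 ⇒ b_1 = 10 − 4 − 6 = 0; all invariant factors of ∂_2 are 1 so no torsion. So H_1 = 0.
rank ∂_2 = 6, rank ∂_3 = 4 ⇒ b_2 = 10 − 6 − 4 = 0; all invariant factors of ∂_3 are 1 so no torsion. So H_2 = 0.
rank ∂_3 = 4, rank ∂_4 = 0 ⇒ b_3 = 5 − 4 − 0 = 1. So H_3 = Z.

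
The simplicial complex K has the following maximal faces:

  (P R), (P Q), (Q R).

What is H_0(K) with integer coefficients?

Fix the vertex order P < Q < R and write every simplex with vertices in increasing order. Then dim K = 1 and the simplices of K are:

  0-simplices (3): P, Q, R
  1-simplices (3): PQ, PR, QR

giving chain groups C_0 ≅ Z^3, C_1 ≅ Z^3.

The boundary map ∂_1: C_1 → C_0 maps an edge to its endpoints' difference, ∂[p,q] = q − p. For instance
  ∂QR = R − Q.
The 3×3 boundary matrix has rank 2 and Smith normal form diag(1,1).

Reading off H_k = ker ∂_k / im ∂_{k+1}:

  H_0: rank C_0 − rank ∂_1 = 3 − 2 = 1, and the invariant factors of ∂_1 are all 1, so H_0 ≅ Z.

H_0 ≅ Z.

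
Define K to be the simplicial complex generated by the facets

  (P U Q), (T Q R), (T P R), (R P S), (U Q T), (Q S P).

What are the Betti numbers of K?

K has 6 vertices, 12 edges, 6 triangles.
rank ∂_0 = 0, rank ∂_1 = 5 ⇒ b_0 = 6 − 0 − 5 = 1; all invariant factors of ∂_1 are 1 so no torsion. So H_0 = Z.
rank ∂_1 = 5, rank ∂_2 = 6 ⇒ b_1 = 12 − 5 − 6 = 1; all invariant factors of ∂_2 are 1 so no torsion. So H_1 = Z.
rank ∂_2 = 6, rank ∂_3 = 0 ⇒ b_2 = 6 − 6 − 0 = 0. So H_2 = 0.

b_0 = 1, b_1 = 1, b_2 = 0.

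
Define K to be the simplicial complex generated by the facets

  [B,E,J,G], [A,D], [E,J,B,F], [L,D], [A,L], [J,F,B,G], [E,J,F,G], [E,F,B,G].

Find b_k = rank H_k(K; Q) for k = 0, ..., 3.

Fix the vertex order A < B < D < E < F < G < J < L and write every simplex with vertices in increasing order. Then dim K = 3 and the simplices of K are:

  0-simplices (8): A, B, D, E, F, G, J, L
  1-simplices (13): AD, AL, BE, BF, BG, BJ, DL, EF, EG, EJ, FG, FJ, GJ
  2-simplices (10): BEF, BEG, BEJ, BFG, BFJ, BGJ, EFG, EFJ, EGJ, FGJ
  3-simplices (5): BEFG, BEFJ, BEGJ, BFGJ, EFGJ

giving chain groups C_0 ≅ Z^8, C_1 ≅ Z^13, C_2 ≅ Z^10, C_3 ≅ Z^5.

The boundary map ∂_1: C_1 → C_0 maps an edge to its endpoints' difference, ∂[p,q] = q − p. For instance
  ∂BG = G − B.
The resulting 8×13 matrix has rank 6, and its Smith normal form has invariant factors (1,1,1,1,1,1).

∂_2: C_2 → C_1 maps a triangle to the signed sum of its edges. For instance
  ∂EFG = FG − EG + EF,
  ∂BFG = FG − BG + BF.
As a 13×10 matrix over Z this has rank 6, with invariant factors (1,1,1,1,1,1).

The boundary map ∂_3: C_3 → C_2 sends each 3-simplex σ to the alternating sum Σ_i (−1)^i (σ with its i-th vertex removed). For instance
  ∂BEGJ = EGJ − BGJ + BEJ − BEG,
  ∂BEFJ = EFJ − BFJ + BEJ − BEF.
This gives a 10×5 integer matrix of rank 4; reducing to Smith normal form yields diagonal entries (1,1,1,1).

Computing H_k = (kernel of ∂_k) / (image of ∂_{k+1}):

  H_0: rank C_0 − rank ∂_1 = 8 − 6 = 2, and the invariant factors of ∂_1 are all 1, so H_0 ≅ Z^2.
  H_1: rank ker ∂_1 − rank ∂_2 = (13 − 6) − 6 = 1, and the invariant factors of ∂_2 are all 1, so H_1 ≅ Z.
  H_2: rank ker ∂_2 − rank ∂_3 = (10 − 6) − 4 = 0, and the invariant factors of ∂_3 are all 1, so H_2 ≅ 0.
  H_3: rank ker ∂_3 − rank ∂_4 = (5 − 4) − 0 = 1, and there is no ∂_4, so H_3 ≅ Z.

As a check, the Euler characteristic is 8 − 13 + 10 − 5 = 0, which agrees with 2 − 1 + 0 − 1 = 0.
(K is a triangulation of the disjoint union of the circle S^1 and the 3-sphere S^3.)

Hence the Betti numbers are b_0 = 2, b_1 = 1, b_2 = 0, b_3 = 1.

b_0 = 2, b_1 = 1, b_2 = 0, b_3 = 1.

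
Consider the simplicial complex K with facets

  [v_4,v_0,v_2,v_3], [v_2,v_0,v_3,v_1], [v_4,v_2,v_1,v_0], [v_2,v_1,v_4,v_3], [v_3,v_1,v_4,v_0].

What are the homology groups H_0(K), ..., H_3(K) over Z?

H_0 = Z,  H_1 = 0,  H_2 = 0,  H_3 = Z.

K has 5 vertices, 10 edges, 10 triangles, 5 3-simplices.
rank ∂_0 = 0, rank ∂_1 = 4 ⇒ b_0 = 5 − 0 − 4 = 1; all invariant factors of ∂_1 are 1 so no torsion. So H_0 = Z.
rank ∂_1 = 4, rank ∂_2 = 6 ⇒ b_1 = 10 − 4 − 6 = 0; all invariant factors of ∂_2 are 1 so no torsion. So H_1 = 0.
rank ∂_2 = 6, rank ∂_3 = 4 ⇒ b_2 = 10 − 6 − 4 = 0; all invariant factors of ∂_3 are 1 so no torsion. So H_2 = 0.
rank ∂_3 = 4, rank ∂_4 = 0 ⇒ b_3 = 5 − 4 − 0 = 1. So H_3 = Z.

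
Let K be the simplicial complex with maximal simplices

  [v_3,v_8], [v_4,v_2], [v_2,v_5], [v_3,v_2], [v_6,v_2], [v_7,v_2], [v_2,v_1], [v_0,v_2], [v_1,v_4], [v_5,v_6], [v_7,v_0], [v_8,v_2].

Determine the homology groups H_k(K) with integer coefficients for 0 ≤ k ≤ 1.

K has 9 vertices, 12 edges.
rank ∂_0 = 0, rank ∂_1 = 8 ⇒ b_0 = 9 − 0 − 8 = 1; all invariant factors of ∂_1 are 1 so no torsion. So H_0 = Z.
rank ∂_1 = 8, rank ∂_2 = 0 ⇒ b_1 = 12 − 8 − 0 = 4. So H_1 = Z^4.

H_0 = Z,  H_1 = Z^4.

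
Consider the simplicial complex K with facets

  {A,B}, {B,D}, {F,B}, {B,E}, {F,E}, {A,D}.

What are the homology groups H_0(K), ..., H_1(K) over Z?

Fix the vertex order A < B < D < E < F and write every simplex with vertices in increasing order. Then dim K = 1 and the simplices of K are:

  0-simplices (5): A, B, D, E, F
  1-simplices (6): AB, AD, BD, BE, BF, EF

Hence C_0 ≅ Z^5, C_1 ≅ Z^6.

The boundary map ∂_1: C_1 → C_0 is given by ∂[p,q] = [q] − [p]. For instance
  ∂BD = D − B.
This gives a 5×6 integer matrix of rank 4; reducing to Smith normal form yields diagonal entries (1,1,1,1).

Reading off H_k = ker ∂_k / im ∂_{k+1}:

  H_0: rank C_0 − rank ∂_1 = 5 − 4 = 1, and the invariant factors of ∂_1 are all 1, so H_0 ≅ Z.
  H_1: rank ker ∂_1 − rank ∂_2 = (6 − 4) − 0 = 2, and there is no ∂_2, so H_1 ≅ Z^2.

H_0 ≅ Z,  H_1 ≅ Z^2.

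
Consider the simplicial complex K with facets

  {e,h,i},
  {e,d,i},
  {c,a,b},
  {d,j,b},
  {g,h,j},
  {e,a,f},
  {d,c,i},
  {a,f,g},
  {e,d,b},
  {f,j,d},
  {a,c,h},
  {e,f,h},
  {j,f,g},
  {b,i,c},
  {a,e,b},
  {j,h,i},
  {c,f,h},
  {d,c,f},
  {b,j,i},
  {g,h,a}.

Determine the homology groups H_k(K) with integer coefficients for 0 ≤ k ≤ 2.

K has 10 vertices, 30 edges, 20 triangles.
rank ∂_0 = 0, rank ∂_1 = 9 ⇒ b_0 = 10 − 0 − 9 = 1; all invariant factors of ∂_1 are 1 so no torsion. So H_0 ≅ Z.
rank ∂_1 = 9, rank ∂_2 = 20 ⇒ b_1 = 30 − 9 − 20 = 1; ∂_2 has invariant factor(s) [2] giving torsion. So H_1 ≅ Z ⊕ Z/2Z.
rank ∂_2 = 20, rank ∂_3 = 0 ⇒ b_2 = 20 − 20 − 0 = 0. So H_2 ≅ 0.

H_0 ≅ Z,  H_1 ≅ Z ⊕ Z/2Z,  H_2 = 0.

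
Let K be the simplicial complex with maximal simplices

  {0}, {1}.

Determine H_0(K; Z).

K has 2 vertices.
rank ∂_0 = 0, rank ∂_1 = 0 ⇒ b_0 = 2 − 0 − 0 = 2. So H_0 ≅ Z^2.

H_0 = Z^2.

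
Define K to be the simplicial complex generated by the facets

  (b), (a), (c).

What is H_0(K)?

H_0 = Z^3.

We work with the vertex ordering a < b < c. The simplices of K, each written with vertices in increasing order, are:

  0-simplices (3): a, b, c

Hence C_0 ≅ Z^3.

From H_k ≅ ker(∂_k) / im(∂_{k+1}) we obtain:

  H_0: rank C_0 − rank ∂_1 = 3 − 0 = 3, and there is no ∂_1, so H_0 ≅ Z^3.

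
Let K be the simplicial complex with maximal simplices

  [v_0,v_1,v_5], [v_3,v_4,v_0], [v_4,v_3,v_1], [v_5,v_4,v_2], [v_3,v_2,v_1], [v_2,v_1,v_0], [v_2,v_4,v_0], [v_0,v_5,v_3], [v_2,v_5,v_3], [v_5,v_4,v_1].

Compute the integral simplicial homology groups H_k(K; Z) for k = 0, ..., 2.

H_0 = Z,  H_1 = Z/2,  H_2 = 0.

Take the total order v_0 < v_1 < v_2 < v_3 < v_4 < v_5 on the vertex set. Then K (dimension 2) consists of the simplices:

  0-simplices (6): [v_0], [v_1], [v_2], [v_3], [v_4], [v_5]
  1-simplices (15): (15 of them)
  2-simplices (10): [v_0,v_1,v_2], [v_0,v_1,v_5], [v_0,v_2,v_4], [v_0,v_3,v_4], [v_0,v_3,v_5], [v_1,v_2,v_3], [v_1,v_3,v_4], [v_1,v_4,v_5], [v_2,v_3,v_5], [v_2,v_4,v_5]

so the chain groups are C_0 ≅ Z^6, C_1 ≅ Z^15, C_2 ≅ Z^10.

Boundary ∂_1: C_1 → C_0 maps an edge to its endpoints' difference, ∂[p,q] = q − p. For instance
  ∂[v_3,v_4] = [v_4] − [v_3].
The resulting 6×15 matrix has rank 5, and its Smith normal form has invariant factors (1,1,1,1,1).

The boundary map ∂_2: C_2 → C_1 acts by ∂[p,q,r] = [q,r] − [p,r] + [p,q]. For instance
  ∂[v_0,v_2,v_4] = [v_2,v_4] − [v_0,v_4] + [v_0,v_2],
  ∂[v_0,v_3,v_4] = [v_3,v_4] − [v_0,v_4] + [v_0,v_3].
The resulting 15×10 matrix has rank 10, and its Smith normal form has invariant factors (1,1,1,1,1,1,1,1,1,2).

Computing H_k = (kernel of ∂_k) / (image of ∂_{k+1}):

  H_0: rank C_0 − rank ∂_1 = 6 − 5 = 1, and the invariant factors of ∂_1 are all 1, so H_0 ≅ Z.
  H_1: rank ker ∂_1 − rank ∂_2 = (15 − 5) − 10 = 0, and ∂_2 has invariant factor 2 > 1, so H_1 ≅ Z/2.
  H_2: rank ker ∂_2 − rank ∂_3 = (10 − 10) − 0 = 0, and there is no ∂_3, so H_2 ≅ 0.

As a check, the Euler characteristic is 6 − 15 + 10 = 1, which agrees with 1 − 0 + 0 = 1.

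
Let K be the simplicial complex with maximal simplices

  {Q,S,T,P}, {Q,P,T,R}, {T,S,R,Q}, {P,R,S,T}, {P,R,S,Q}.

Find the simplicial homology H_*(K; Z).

H_0 = Z,  H_1 = 0,  H_2 = 0,  H_3 = Z.

Order the vertices as P < Q < R < S < T. Listing each simplex with vertices in this order, K has dimension 3 with simplices:

  0-simplices (5): P, Q, R, S, T
  1-simplices (10): PQ, PR, PS, PT, QR, QS, QT, RS, RT, ST
  2-simplices (10): PQR, PQS, PQT, PRS, PRT, PST, QRS, QRT, QST, RST
  3-simplices (5): PQRS, PQRT, PQST, PRST, QRST

giving chain groups C_0 ≅ Z^5, C_1 ≅ Z^10, C_2 ≅ Z^10, C_3 ≅ Z^5.

∂_1: C_1 → C_0 sends each edge [p,q] (with p < q) to q − p.
As a 5×10 matrix over Z this has rank 4, with invariant factors (1,1,1,1).

The boundary map ∂_2: C_2 → C_1 maps a triangle to the signed sum of its edges. For instance
  ∂PQR = QR − PR + PQ,
  ∂PQT = QT − PT + PQ.
As a 10×10 matrix over Z this has rank 6, with invariant factors (1,1,1,1,1,1).

∂_3: C_3 → C_2 sends each 3-simplex σ to the alternating sum Σ_i (−1)^i (σ with its i-th vertex removed). For instance
  ∂QRST = RST − QST + QRT − QRS,
  ∂PQRS = QRS − PRS + PQS − PQR.
The 10×5 boundary matrix has rank 4 and Smith normal form diag(1,1,1,1).

Computing H_k = (kernel of ∂_k) / (image of ∂_{k+1}):

  H_0: rank C_0 − rank ∂_1 = 5 − 4 = 1, and the invariant factors of ∂_1 are all 1, so H_0 ≅ Z.
  H_1: rank ker ∂_1 − rank ∂_2 = (10 − 4) − 6 = 0, and the invariant factors of ∂_2 are all 1, so H_1 ≅ 0.
  H_2: rank ker ∂_2 − rank ∂_3 = (10 − 6) − 4 = 0, and the invariant factors of ∂_3 are all 1, so H_2 ≅ 0.
  H_3: rank ker ∂_3 − rank ∂_4 = (5 − 4) − 0 = 1, and there is no ∂_4, so H_3 ≅ Z.

(K is a triangulation of the 3-sphere S^3.)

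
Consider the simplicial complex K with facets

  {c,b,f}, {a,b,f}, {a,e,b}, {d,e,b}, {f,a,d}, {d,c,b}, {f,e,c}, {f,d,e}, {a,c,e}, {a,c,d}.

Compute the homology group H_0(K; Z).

Order the vertices as a < b < c < d < e < f. Listing each simplex with vertices in this order, K has dimension 2 with simplices:

  0-simplices (6): a, b, c, d, e, f
  1-simplices (15): ab, ac, ad, ae, af, bc, bd, be, bf, cd, ce, cf, de, df, ef
  2-simplices (10): abe, abf, acd, ace, adf, bcd, bcf, bde, cef, def

Hence C_0 ≅ Z^6, C_1 ≅ Z^15, C_2 ≅ Z^10.

∂_1: C_1 → C_0 maps an edge to its endpoints' difference, ∂[p,q] = q − p.
As a 6×15 matrix over Z this has rank 5, with invariant factors (1,1,1,1,1).

Boundary ∂_2: C_2 → C_1 acts by ∂[p,q,r] = [q,r] − [p,r] + [p,q]. For instance
  ∂bcf = cf − bf + bc,
  ∂abe = be − ae + ab.
This gives a 15×10 integer matrix of rank 10; reducing to Smith normal form yields diagonal entries (1,1,1,1,1,1,1,1,1,2).

Reading off H_k = ker ∂_k / im ∂_{k+1}:

  H_0: rank C_0 − rank ∂_1 = 6 − 5 = 1, and the invariant factors of ∂_1 are all 1, so H_0 ≅ Z.

(K is a triangulation of the real projective plane RP^2.)

H_0 = Z.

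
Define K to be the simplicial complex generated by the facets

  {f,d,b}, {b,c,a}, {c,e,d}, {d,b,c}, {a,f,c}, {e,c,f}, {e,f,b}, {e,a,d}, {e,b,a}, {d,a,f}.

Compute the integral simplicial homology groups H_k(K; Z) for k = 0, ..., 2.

K has 6 vertices, 15 edges, 10 triangles.
rank ∂_0 = 0, rank ∂_1 = 5 ⇒ b_0 = 6 − 0 − 5 = 1; all invariant factors of ∂_1 are 1 so no torsion. So H_0 = Z.
rank ∂_1 = 5, rank ∂_2 = 10 ⇒ b_1 = 15 − 5 − 10 = 0; ∂_2 has invariant factor(s) [2] giving torsion. So H_1 = Z/2.
rank ∂_2 = 10, rank ∂_3 = 0 ⇒ b_2 = 10 − 10 − 0 = 0. So H_2 = 0.

H_0 = Z,  H_1 = Z/2,  H_2 = 0.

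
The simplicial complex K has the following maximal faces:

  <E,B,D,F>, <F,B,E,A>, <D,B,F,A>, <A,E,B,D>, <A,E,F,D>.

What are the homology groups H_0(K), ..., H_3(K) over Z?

H_0 = Z,  H_1 = 0,  H_2 = 0,  H_3 = Z.

Order the vertices as A < B < D < E < F. Listing each simplex with vertices in this order, K has dimension 3 with simplices:

  0-simplices (5): A, B, D, E, F
  1-simplices (10): AB, AD, AE, AF, BD, BE, BF, DE, DF, EF
  2-simplices (10): ABD, ABE, ABF, ADE, ADF, AEF, BDE, BDF, BEF, DEF
  3-simplices (5): ABDE, ABDF, ABEF, ADEF, BDEF

Hence C_0 ≅ Z^5, C_1 ≅ Z^10, C_2 ≅ Z^10, C_3 ≅ Z^5.

∂_1: C_1 → C_0 sends each edge [p,q] (with p < q) to q − p.
The 5×10 boundary matrix has rank 4 and Smith normal form diag(1,1,1,1).

∂_2: C_2 → C_1 acts by ∂[p,q,r] = [q,r] − [p,r] + [p,q]. For instance
  ∂BDF = DF − BF + BD,
  ∂AEF = EF − AF + AE.
The 10×10 boundary matrix has rank 6 and Smith normal form diag(1,1,1,1,1,1).

∂_3: C_3 → C_2 sends each 3-simplex σ to the alternating sum Σ_i (−1)^i (σ with its i-th vertex removed). For instance
  ∂BDEF = DEF − BEF + BDF − BDE,
  ∂ABEF = BEF − AEF + ABF − ABE.
This gives a 10×5 integer matrix of rank 4; reducing to Smith normal form yields diagonal entries (1,1,1,1).

Computing H_k = (kernel of ∂_k) / (image of ∂_{k+1}):

  H_0: rank C_0 − rank ∂_1 = 5 − 4 = 1, and the invariant factors of ∂_1 are all 1, so H_0 = Z.
  H_1: rank ker ∂_1 − rank ∂_2 = (10 − 4) − 6 = 0, and the invariant factors of ∂_2 are all 1, so H_1 = 0.
  H_2: rank ker ∂_2 − rank ∂_3 = (10 − 6) − 4 = 0, and the invariant factors of ∂_3 are all 1, so H_2 = 0.
  H_3: rank ker ∂_3 − rank ∂_4 = (5 − 4) − 0 = 1, and there is no ∂_4, so H_3 = Z.

(K is a triangulation of the 3-sphere S^3.)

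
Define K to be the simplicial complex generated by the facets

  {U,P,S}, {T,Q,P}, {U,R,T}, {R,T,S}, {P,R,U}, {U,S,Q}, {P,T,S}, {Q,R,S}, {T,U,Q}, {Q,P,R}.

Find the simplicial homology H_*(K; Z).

H_0 ≅ Z,  H_1 ≅ Z/2,  H_2 = 0.

K has 6 vertices, 15 edges, 10 triangles.
rank ∂_0 = 0, rank ∂_1 = 5 ⇒ b_0 = 6 − 0 − 5 = 1; all invariant factors of ∂_1 are 1 so no torsion. So H_0 = Z.
rank ∂_1 = 5, rank ∂_2 = 10 ⇒ b_1 = 15 − 5 − 10 = 0; ∂_2 has invariant factor(s) [2] giving torsion. So H_1 = Z/2.
rank ∂_2 = 10, rank ∂_3 = 0 ⇒ b_2 = 10 − 10 − 0 = 0. So H_2 = 0.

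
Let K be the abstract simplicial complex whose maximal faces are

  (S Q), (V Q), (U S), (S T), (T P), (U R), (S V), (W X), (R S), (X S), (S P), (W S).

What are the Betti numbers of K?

Fix the vertex order P < Q < R < S < T < U < V < W < X and write every simplex with vertices in increasing order. Then dim K = 1 and the simplices of K are:

  0-simplices (9): P, Q, R, S, T, U, V, W, X
  1-simplices (12): PS, PT, QS, QV, RS, RU, ST, SU, SV, SW, SX, WX

giving chain groups C_0 ≅ Z^9, C_1 ≅ Z^12.

∂_1: C_1 → C_0 sends each edge [p,q] (with p < q) to q − p. For instance
  ∂SX = X − S.
The resulting 9×12 matrix has rank 8, and its Smith normal form has invariant factors (1,1,1,1,1,1,1,1).

From H_k ≅ ker(∂_k) / im(∂_{k+1}) we obtain:

  H_0: rank C_0 − rank ∂_1 = 9 − 8 = 1, and the invariant factors of ∂_1 are all 1, so H_0 = Z.
  H_1: rank ker ∂_1 − rank ∂_2 = (12 − 8) − 0 = 4, and there is no ∂_2, so H_1 = Z^4.

Hence the Betti numbers are b_0 = 1, b_1 = 4.

b_0 = 1, b_1 = 4.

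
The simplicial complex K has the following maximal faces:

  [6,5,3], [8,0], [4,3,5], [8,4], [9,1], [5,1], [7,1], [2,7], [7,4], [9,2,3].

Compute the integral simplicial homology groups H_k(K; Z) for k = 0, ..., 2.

H_0 ≅ Z,  H_1 ≅ Z^3,  H_2 = 0.

K has 10 vertices, 15 edges, 3 triangles.
rank ∂_0 = 0, rank ∂_1 = 9 ⇒ b_0 = 10 − 0 − 9 = 1; all invariant factors of ∂_1 are 1 so no torsion. So H_0 ≅ Z.
rank ∂_1 = 9, rank ∂_2 = 3 ⇒ b_1 = 15 − 9 − 3 = 3; all invariant factors of ∂_2 are 1 so no torsion. So H_1 ≅ Z^3.
rank ∂_2 = 3, rank ∂_3 = 0 ⇒ b_2 = 3 − 3 − 0 = 0. So H_2 ≅ 0.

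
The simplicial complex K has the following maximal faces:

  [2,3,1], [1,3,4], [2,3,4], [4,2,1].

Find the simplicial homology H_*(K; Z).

Fix the vertex order 1 < 2 < 3 < 4 and write every simplex with vertices in increasing order. Then dim K = 2 and the simplices of K are:

  0-simplices (4): [1], [2], [3], [4]
  1-simplices (6): [1,2], [1,3], [1,4], [2,3], [2,4], [3,4]
  2-simplices (4): [1,2,3], [1,2,4], [1,3,4], [2,3,4]

giving chain groups C_0 ≅ Z^4, C_1 ≅ Z^6, C_2 ≅ Z^4.

Boundary ∂_1: C_1 → C_0 is given by ∂[p,q] = [q] − [p]. For instance
  ∂[1,3] = [3] − [1].
This gives a 4×6 integer matrix of rank 3; reducing to Smith normal form yields diagonal entries (1,1,1).

The boundary map ∂_2: C_2 → C_1 sends each 2-simplex [p,q,r] to [q,r] − [p,r] + [p,q]. For instance
  ∂[1,3,4] = [3,4] − [1,4] + [1,3],
  ∂[1,2,3] = [2,3] − [1,3] + [1,2].
This gives a 6×4 integer matrix of rank 3; reducing to Smith normal form yields diagonal entries (1,1,1).

Reading off H_k = ker ∂_k / im ∂_{k+1}:

  H_0: rank C_0 − rank ∂_1 = 4 − 3 = 1, and the invariant factors of ∂_1 are all 1, so H_0 ≅ Z.
  H_1: rank ker ∂_1 − rank ∂_2 = (6 − 3) − 3 = 0, and the invariant factors of ∂_2 are all 1, so H_1 ≅ 0.
  H_2: rank ker ∂_2 − rank ∂_3 = (4 − 3) − 0 = 1, and there is no ∂_3, so H_2 ≅ Z.

As a check, the Euler characteristic is 4 − 6 + 4 = 2, which agrees with 1 − 0 + 1 = 2.
(K is a triangulation of the 2-sphere S^2.)

H_0 = Z,  H_1 = 0,  H_2 = Z.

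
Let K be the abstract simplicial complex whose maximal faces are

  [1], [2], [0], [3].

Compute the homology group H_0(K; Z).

H_0 ≅ Z^4.

K has 4 vertices.
rank ∂_0 = 0, rank ∂_1 = 0 ⇒ b_0 = 4 − 0 − 0 = 4. So H_0 = Z^4.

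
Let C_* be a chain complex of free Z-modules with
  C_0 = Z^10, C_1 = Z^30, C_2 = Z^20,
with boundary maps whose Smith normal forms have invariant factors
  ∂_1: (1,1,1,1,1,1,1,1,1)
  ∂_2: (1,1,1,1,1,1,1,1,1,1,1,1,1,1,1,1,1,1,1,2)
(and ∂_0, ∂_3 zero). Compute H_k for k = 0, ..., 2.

H_0 ≅ Z,  H_1 ≅ Z ⊕ Z/2,  H_2 = 0.

H_0: b_0 = 10 − 0 − 9 = 1; torsion from ∂_1 factors > 1: none. So H_0 ≅ Z.
H_1: b_1 = 30 − 9 − 20 = 1; torsion from ∂_2 factors > 1: [2]. So H_1 ≅ Z ⊕ Z/2.
H_2: b_2 = 20 − 20 − 0 = 0; torsion from ∂_3 factors > 1: none. So H_2 ≅ 0.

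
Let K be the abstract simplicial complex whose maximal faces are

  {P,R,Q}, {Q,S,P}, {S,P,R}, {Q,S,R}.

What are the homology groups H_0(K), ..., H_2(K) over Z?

K has 4 vertices, 6 edges, 4 triangles.
rank ∂_0 = 0, rank ∂_1 = 3 ⇒ b_0 = 4 − 0 − 3 = 1; all invariant factors of ∂_1 are 1 so no torsion. So H_0 ≅ Z.
rank ∂_1 = 3, rank ∂_2 = 3 ⇒ b_1 = 6 − 3 − 3 = 0; all invariant factors of ∂_2 are 1 so no torsion. So H_1 ≅ 0.
rank ∂_2 = 3, rank ∂_3 = 0 ⇒ b_2 = 4 − 3 − 0 = 1. So H_2 ≅ Z.

H_0 = Z,  H_1 = 0,  H_2 = Z.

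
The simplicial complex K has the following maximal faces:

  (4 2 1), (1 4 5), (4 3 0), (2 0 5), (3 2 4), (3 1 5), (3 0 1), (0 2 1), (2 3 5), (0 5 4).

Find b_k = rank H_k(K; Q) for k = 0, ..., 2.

Fix the vertex order 0 < 1 < 2 < 3 < 4 < 5 and write every simplex with vertices in increasing order. Then dim K = 2 and the simplices of K are:

  0-simplices (6): [0], [1], [2], [3], [4], [5]
  1-simplices (15): [0,1], [0,2], [0,3], [0,4], [0,5], [1,2], [1,3], [1,4], [1,5], [2,3], [2,4], [2,5], [3,4], [3,5], [4,5]
  2-simplices (10): [0,1,2], [0,1,3], [0,2,5], [0,3,4], [0,4,5], [1,2,4], [1,3,5], [1,4,5], [2,3,4], [2,3,5]

Hence C_0 ≅ Z^6, C_1 ≅ Z^15, C_2 ≅ Z^10.

The boundary map ∂_1: C_1 → C_0 sends each edge [p,q] (with p < q) to q − p.
This gives a 6×15 integer matrix of rank 5; reducing to Smith normal form yields diagonal entries (1,1,1,1,1).

Boundary ∂_2: C_2 → C_1 maps a triangle to the signed sum of its edges. For instance
  ∂[0,4,5] = [4,5] − [0,5] + [0,4],
  ∂[1,4,5] = [4,5] − [1,5] + [1,4].
This gives a 15×10 integer matrix of rank 10; reducing to Smith normal form yields diagonal entries (1,1,1,1,1,1,1,1,1,2).

Now H_k = ker ∂_k / im ∂_{k+1}, so:

  H_0: rank C_0 − rank ∂_1 = 6 − 5 = 1, and the invariant factors of ∂_1 are all 1, so H_0 = Z.
  H_1: rank ker ∂_1 − rank ∂_2 = (15 − 5) − 10 = 0, and ∂_2 has invariant factor 2 > 1, so H_1 = Z/2.
  H_2: rank ker ∂_2 − rank ∂_3 = (10 − 10) − 0 = 0, and there is no ∂_3, so H_2 = 0.

As a check, the Euler characteristic is 6 − 15 + 10 = 1, which agrees with 1 − 0 + 0 = 1.
(K is a triangulation of the real projective plane RP^2.)

Hence the Betti numbers are b_0 = 1, b_1 = 0, b_2 = 0.

b_0 = 1, b_1 = 0, b_2 = 0.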